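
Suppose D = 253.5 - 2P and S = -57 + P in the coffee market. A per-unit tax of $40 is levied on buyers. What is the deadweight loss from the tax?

Deadweight loss = 1600/3

Pre-tax equilibrium: P* = 103.5, Q* = 46.5.
Tax on buyers shifts demand to D = 253.5 − 2(P + 40) = 173.5 - 2P.
173.5 - 2P = -57 + P gives seller price Ps = 461/6; buyers pay Pb = 461/6 + 40 = 701/6.
New quantity: Q = 253.5 − 2(701/6) = 119/6.
DWL = ½ × 40 × (46.5 − 119/6) = 1600/3.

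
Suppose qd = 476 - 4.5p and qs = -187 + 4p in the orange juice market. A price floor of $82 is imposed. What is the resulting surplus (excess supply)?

Equilibrium price would be p* = 78, so the floor at 82 binds.
At p = 82: qd = 107, qs = 141.
Surplus = 141 − 107 = 34.

Surplus = 34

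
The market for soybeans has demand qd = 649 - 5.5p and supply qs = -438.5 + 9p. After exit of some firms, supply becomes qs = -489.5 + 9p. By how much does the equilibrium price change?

Δp = 102/29

Original equilibrium: p* = 75, q* = 236.5.
New equilibrium: 649 - 5.5p = -489.5 + 9p, so 1138.5 = 14.5p and p' = 2277/29; q' = 649 − 5.5(2277/29) = 12595/58.
Change in price: 2277/29 − 75 = 102/29.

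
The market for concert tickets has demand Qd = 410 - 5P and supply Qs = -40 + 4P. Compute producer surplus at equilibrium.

Equilibrium: 410 - 5P = -40 + 4P gives P* = 50, Q* = 160.
Supply starts at P = 10 (where Qs = 0).
PS = ½(50 − 10)(160) = 3200.

Producer surplus = 3200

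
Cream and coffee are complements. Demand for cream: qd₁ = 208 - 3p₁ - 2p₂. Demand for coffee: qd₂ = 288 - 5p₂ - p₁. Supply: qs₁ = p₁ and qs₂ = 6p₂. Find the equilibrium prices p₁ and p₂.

Market 1: 208 - 3p₁ - 2p₂ = p₁ → 4p₁ + 2p₂ = 208.
Market 2: 11p₂ + p₁ = 288.
Eliminating p₂: 11×(1) − 2×(2) gives 42p₁ = 1712, so p₁ = 856/21.
Back-substitute into (2): p₂ = (288 − 1×856/21) / 11 = 472/21.

p₁ = 856/21, p₂ = 472/21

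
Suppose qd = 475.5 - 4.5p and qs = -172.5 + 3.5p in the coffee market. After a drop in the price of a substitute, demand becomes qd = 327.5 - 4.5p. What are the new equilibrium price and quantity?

Original equilibrium: p* = 81, q* = 111.
New equilibrium: 327.5 - 4.5p = -172.5 + 3.5p, so 500 = 8p and p' = 62.5; q' = 327.5 − 4.5(62.5) = 46.25.

p' = 62.5, q' = 46.25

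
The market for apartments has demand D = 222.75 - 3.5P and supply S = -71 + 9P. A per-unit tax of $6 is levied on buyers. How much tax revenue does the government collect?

Pre-tax equilibrium: P* = 23.5, Q* = 140.5.
Tax on buyers shifts demand to D = 222.75 − 3.5(P + 6) = 201.75 - 3.5P.
201.75 - 3.5P = -71 + 9P gives seller price Ps = 21.82; buyers pay Pb = 21.82 + 6 = 27.82.
New quantity: Q = 222.75 − 3.5(27.82) = 125.38.
Revenue = 6 × 125.38 = 752.28.

Tax revenue = 752.28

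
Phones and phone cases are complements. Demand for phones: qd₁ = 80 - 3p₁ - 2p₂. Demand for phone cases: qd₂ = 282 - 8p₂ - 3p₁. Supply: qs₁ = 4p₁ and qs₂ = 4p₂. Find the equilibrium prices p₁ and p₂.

p₁ = 66/13, p₂ = 289/13

Market 1: 80 - 3p₁ - 2p₂ = 4p₁ → 7p₁ + 2p₂ = 80.
Market 2: 12p₂ + 3p₁ = 282.
Eliminating p₂: 12×(1) − 2×(2) gives 78p₁ = 396, so p₁ = 66/13.
Back-substitute into (2): p₂ = (282 − 3×66/13) / 12 = 289/13.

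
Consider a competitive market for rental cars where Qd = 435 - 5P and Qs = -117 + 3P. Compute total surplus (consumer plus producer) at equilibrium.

Equilibrium: 435 - 5P = -117 + 3P gives P* = 69, Q* = 90.
Demand choke price: P = 87; supply starts at P = 39.
CS = ½(87 − 69)(90) = 810; PS = ½(69 − 39)(90) = 1350.

Total surplus = 2160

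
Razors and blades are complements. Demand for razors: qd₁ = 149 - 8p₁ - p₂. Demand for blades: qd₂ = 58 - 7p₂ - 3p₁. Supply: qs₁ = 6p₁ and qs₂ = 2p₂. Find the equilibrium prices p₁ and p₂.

Market 1: 149 - 8p₁ - p₂ = 6p₁ → 14p₁ + p₂ = 149.
Market 2: 9p₂ + 3p₁ = 58.
Eliminating p₂: 9×(1) − 1×(2) gives 123p₁ = 1283, so p₁ = 1283/123.
Back-substitute into (2): p₂ = (58 − 3×1283/123) / 9 = 365/123.

p₁ = 1283/123, p₂ = 365/123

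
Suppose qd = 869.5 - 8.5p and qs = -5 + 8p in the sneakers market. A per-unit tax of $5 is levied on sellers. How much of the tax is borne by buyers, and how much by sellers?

Pre-tax equilibrium: p* = 53, q* = 419.
Tax on sellers shifts supply to qs = -5 + 8(p − 5) = -45 + 8p.
869.5 - 8.5p = -45 + 8p gives buyer price pb = 1829/33; sellers receive ps = 1829/33 − 5 = 1664/33.
New quantity: q = 869.5 − 8.5(1829/33) = 13147/33.
Buyer burden = 1829/33 − 53 = 80/33; seller burden = 53 − 1664/33 = 85/33.

Buyers bear 80/33, sellers bear 85/33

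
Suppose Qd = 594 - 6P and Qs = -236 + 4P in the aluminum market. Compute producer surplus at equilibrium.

Producer surplus = 1152

Equilibrium: 594 - 6P = -236 + 4P gives P* = 83, Q* = 96.
Supply starts at P = 59 (where Qs = 0).
PS = ½(83 − 59)(96) = 1152.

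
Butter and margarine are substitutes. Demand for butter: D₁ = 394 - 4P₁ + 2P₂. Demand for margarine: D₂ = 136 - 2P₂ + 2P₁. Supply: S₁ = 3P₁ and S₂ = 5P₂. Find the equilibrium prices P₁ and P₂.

P₁ = 202/3, P₂ = 116/3

Market 1: 394 - 4P₁ + 2P₂ = 3P₁ → 7P₁ - 2P₂ = 394.
Market 2: 7P₂ - 2P₁ = 136.
Eliminating P₂: 7×(1) + 2×(2) gives 45P₁ = 3030, so P₁ = 202/3.
Back-substitute into (2): P₂ = (136 + 2×202/3) / 7 = 116/3.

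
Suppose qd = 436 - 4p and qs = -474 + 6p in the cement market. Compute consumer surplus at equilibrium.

Consumer surplus = 648

Equilibrium: 436 - 4p = -474 + 6p gives p* = 91, q* = 72.
Demand choke price (qd = 0): p = 109.
CS = ½(109 − 91)(72) = 648.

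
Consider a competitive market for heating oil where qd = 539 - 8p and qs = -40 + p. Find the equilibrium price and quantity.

Set qd = qs: 539 - 8p = -40 + p.
579 = 9p, so p* = 193/3.
q* = 539 − 8(193/3) = 73/3.

p* = 193/3, q* = 73/3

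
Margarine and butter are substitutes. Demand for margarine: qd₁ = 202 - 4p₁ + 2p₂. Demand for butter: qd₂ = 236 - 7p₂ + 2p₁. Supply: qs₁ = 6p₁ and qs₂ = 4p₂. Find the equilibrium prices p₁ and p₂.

p₁ = 1347/53, p₂ = 1382/53

Market 1: 202 - 4p₁ + 2p₂ = 6p₁ → 10p₁ - 2p₂ = 202.
Market 2: 11p₂ - 2p₁ = 236.
Eliminating p₂: 11×(1) + 2×(2) gives 106p₁ = 2694, so p₁ = 1347/53.
Back-substitute into (2): p₂ = (236 + 2×1347/53) / 11 = 1382/53.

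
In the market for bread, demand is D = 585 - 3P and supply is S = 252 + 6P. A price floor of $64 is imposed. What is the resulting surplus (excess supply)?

Equilibrium price would be P* = 37, so the floor at 64 binds.
At P = 64: D = 393, S = 636.
Surplus = 636 − 393 = 243.

Surplus = 243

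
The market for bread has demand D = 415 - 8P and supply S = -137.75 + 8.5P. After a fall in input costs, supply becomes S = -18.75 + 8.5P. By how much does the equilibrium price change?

ΔP = -238/33

Original equilibrium: P* = 33.5, Q* = 147.
New equilibrium: 415 - 8P = -18.75 + 8.5P, so 433.75 = 16.5P and P' = 1735/66; Q' = 415 − 8(1735/66) = 6755/33.
Change in price: 1735/66 − 33.5 = -238/33.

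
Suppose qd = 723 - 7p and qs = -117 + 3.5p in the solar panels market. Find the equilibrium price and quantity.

p* = 80, q* = 163

Set qd = qs: 723 - 7p = -117 + 3.5p.
840 = 10.5p, so p* = 80.
q* = 723 − 7(80) = 163.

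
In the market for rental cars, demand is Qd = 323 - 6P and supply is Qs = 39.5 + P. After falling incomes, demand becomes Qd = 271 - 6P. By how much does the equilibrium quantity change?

ΔQ = -52/7

Original equilibrium: P* = 40.5, Q* = 80.
New equilibrium: 271 - 6P = 39.5 + P, so 231.5 = 7P and P' = 463/14; Q' = 271 − 6(463/14) = 508/7.
Change in quantity: 508/7 − 80 = -52/7.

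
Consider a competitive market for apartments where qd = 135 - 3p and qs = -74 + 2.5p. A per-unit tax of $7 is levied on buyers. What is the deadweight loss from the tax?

Pre-tax equilibrium: p* = 38, q* = 21.
Tax on buyers shifts demand to qd = 135 − 3(p + 7) = 114 - 3p.
114 - 3p = -74 + 2.5p gives seller price ps = 376/11; buyers pay pb = 376/11 + 7 = 453/11.
New quantity: q = 135 − 3(453/11) = 126/11.
DWL = ½ × 7 × (21 − 126/11) = 735/22.

Deadweight loss = 735/22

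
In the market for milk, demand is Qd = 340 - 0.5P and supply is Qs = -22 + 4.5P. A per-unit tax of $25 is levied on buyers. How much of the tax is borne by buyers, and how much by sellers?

Buyers bear $22.5, sellers bear $2.5

Pre-tax equilibrium: P* = 72.4, Q* = 303.8.
Tax on buyers shifts demand to Qd = 340 − 0.5(P + 25) = 327.5 - 0.5P.
327.5 - 0.5P = -22 + 4.5P gives seller price Ps = 69.9; buyers pay Pb = 69.9 + 25 = 94.9.
New quantity: Q = 340 − 0.5(94.9) = 292.55.
Buyer burden = 94.9 − 72.4 = 22.5; seller burden = 72.4 − 69.9 = 2.5.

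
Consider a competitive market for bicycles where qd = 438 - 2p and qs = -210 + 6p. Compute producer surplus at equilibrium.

Equilibrium: 438 - 2p = -210 + 6p gives p* = 81, q* = 276.
Supply starts at p = 35 (where qs = 0).
PS = ½(81 − 35)(276) = 6348.

Producer surplus = 6348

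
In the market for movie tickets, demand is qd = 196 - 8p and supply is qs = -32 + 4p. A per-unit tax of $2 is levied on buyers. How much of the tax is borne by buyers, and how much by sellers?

Buyers bear 2/3, sellers bear 4/3

Pre-tax equilibrium: p* = 19, q* = 44.
Tax on buyers shifts demand to qd = 196 − 8(p + 2) = 180 - 8p.
180 - 8p = -32 + 4p gives seller price ps = 53/3; buyers pay pb = 53/3 + 2 = 59/3.
New quantity: q = 196 − 8(59/3) = 116/3.
Buyer burden = 59/3 − 19 = 2/3; seller burden = 19 − 53/3 = 4/3.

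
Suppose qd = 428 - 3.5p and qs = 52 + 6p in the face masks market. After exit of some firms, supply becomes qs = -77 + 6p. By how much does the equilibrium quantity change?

Δq = -903/19

Original equilibrium: p* = 752/19, q* = 5500/19.
New equilibrium: 428 - 3.5p = -77 + 6p, so 505 = 9.5p and p' = 1010/19; q' = 428 − 3.5(1010/19) = 4597/19.
Change in quantity: 4597/19 − 5500/19 = -903/19.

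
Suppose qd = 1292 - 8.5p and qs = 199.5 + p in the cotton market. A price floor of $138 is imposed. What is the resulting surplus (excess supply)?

Equilibrium price would be p* = 115, so the floor at 138 binds.
At p = 138: qd = 119, qs = 337.5.
Surplus = 337.5 − 119 = 218.5.

Surplus = 218.5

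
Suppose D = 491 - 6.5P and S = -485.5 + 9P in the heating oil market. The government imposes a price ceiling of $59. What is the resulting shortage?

Shortage = 62

Equilibrium price would be P* = 63, so the ceiling at 59 binds.
At P = 59: D = 491 − 6.5(59) = 107.5, S = -485.5 + 9(59) = 45.5.
Shortage = 107.5 − 45.5 = 62.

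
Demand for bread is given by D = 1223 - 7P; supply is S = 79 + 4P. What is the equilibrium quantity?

Q* = 495

Set D = S: 1223 - 7P = 79 + 4P.
1144 = 11P, so P* = 104.
Q* = 1223 − 7(104) = 495.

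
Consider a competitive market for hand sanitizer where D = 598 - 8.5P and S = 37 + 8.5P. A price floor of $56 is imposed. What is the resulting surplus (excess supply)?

Surplus = 391

Equilibrium price would be P* = 33, so the floor at 56 binds.
At P = 56: D = 122, S = 513.
Surplus = 513 − 122 = 391.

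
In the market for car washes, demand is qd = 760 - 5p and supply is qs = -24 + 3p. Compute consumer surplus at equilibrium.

Consumer surplus = 7290

Equilibrium: 760 - 5p = -24 + 3p gives p* = 98, q* = 270.
Demand choke price (qd = 0): p = 152.
CS = ½(152 − 98)(270) = 7290.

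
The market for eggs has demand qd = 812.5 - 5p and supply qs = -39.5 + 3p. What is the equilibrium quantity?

q* = 280

Set qd = qs: 812.5 - 5p = -39.5 + 3p.
852 = 8p, so p* = 106.5.
q* = 812.5 − 5(106.5) = 280.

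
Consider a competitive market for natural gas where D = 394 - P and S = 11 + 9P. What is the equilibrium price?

P* = 38.3

Set D = S: 394 - P = 11 + 9P.
383 = 10P, so P* = 38.3.
Q* = 394 − 1(38.3) = 355.7.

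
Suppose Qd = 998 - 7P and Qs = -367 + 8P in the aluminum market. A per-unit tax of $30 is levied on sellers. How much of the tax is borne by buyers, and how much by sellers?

Buyers bear $16, sellers bear $14

Pre-tax equilibrium: P* = 91, Q* = 361.
Tax on sellers shifts supply to Qs = -367 + 8(P − 30) = -607 + 8P.
998 - 7P = -607 + 8P gives buyer price Pb = 107; sellers receive Ps = 107 − 30 = 77.
New quantity: Q = 998 − 7(107) = 249.
Buyer burden = 107 − 91 = 16; seller burden = 91 − 77 = 14.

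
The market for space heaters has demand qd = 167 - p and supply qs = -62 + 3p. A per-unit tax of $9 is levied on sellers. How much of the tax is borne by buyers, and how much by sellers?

Buyers bear $6.75, sellers bear $2.25

Pre-tax equilibrium: p* = 57.25, q* = 109.75.
Tax on sellers shifts supply to qs = -62 + 3(p − 9) = -89 + 3p.
167 - p = -89 + 3p gives buyer price pb = 64; sellers receive ps = 64 − 9 = 55.
New quantity: q = 167 − 1(64) = 103.
Buyer burden = 64 − 57.25 = 6.75; seller burden = 57.25 − 55 = 2.25.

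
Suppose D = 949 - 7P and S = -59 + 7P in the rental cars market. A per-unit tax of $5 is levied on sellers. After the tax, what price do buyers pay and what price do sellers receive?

Buyers pay $74.5, sellers receive $69.5

Pre-tax equilibrium: P* = 72, Q* = 445.
Tax on sellers shifts supply to S = -59 + 7(P − 5) = -94 + 7P.
949 - 7P = -94 + 7P gives buyer price Pb = 74.5; sellers receive Ps = 74.5 − 5 = 69.5.
New quantity: Q = 949 − 7(74.5) = 427.5.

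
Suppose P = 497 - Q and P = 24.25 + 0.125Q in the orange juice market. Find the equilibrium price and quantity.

P* = 691/9, Q* = 3782/9

Set the two price expressions equal: 497 - Q = 24.25 + 0.125Q.
472.75 = 1.125Q, so Q* = 3782/9.
P* = 497 − (1)(3782/9) = 691/9.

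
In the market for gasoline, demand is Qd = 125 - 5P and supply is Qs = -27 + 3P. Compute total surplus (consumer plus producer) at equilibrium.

Total surplus = 240

Equilibrium: 125 - 5P = -27 + 3P gives P* = 19, Q* = 30.
Demand choke price: P = 25; supply starts at P = 9.
CS = ½(25 − 19)(30) = 90; PS = ½(19 − 9)(30) = 150.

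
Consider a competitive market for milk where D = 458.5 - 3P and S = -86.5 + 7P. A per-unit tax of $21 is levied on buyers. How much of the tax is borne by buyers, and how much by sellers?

Pre-tax equilibrium: P* = 54.5, Q* = 295.
Tax on buyers shifts demand to D = 458.5 − 3(P + 21) = 395.5 - 3P.
395.5 - 3P = -86.5 + 7P gives seller price Ps = 48.2; buyers pay Pb = 48.2 + 21 = 69.2.
New quantity: Q = 458.5 − 3(69.2) = 250.9.
Buyer burden = 69.2 − 54.5 = 14.7; seller burden = 54.5 − 48.2 = 6.3.

Buyers bear $14.7, sellers bear $6.3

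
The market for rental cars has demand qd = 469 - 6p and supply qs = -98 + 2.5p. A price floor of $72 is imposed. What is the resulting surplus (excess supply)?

Equilibrium price would be p* = 1134/17, so the floor at 72 binds.
At p = 72: qd = 37, qs = 82.
Surplus = 82 − 37 = 45.

Surplus = 45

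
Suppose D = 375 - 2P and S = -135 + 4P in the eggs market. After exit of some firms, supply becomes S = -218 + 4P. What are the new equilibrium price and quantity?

P' = 593/6, Q' = 532/3

Original equilibrium: P* = 85, Q* = 205.
New equilibrium: 375 - 2P = -218 + 4P, so 593 = 6P and P' = 593/6; Q' = 375 − 2(593/6) = 532/3.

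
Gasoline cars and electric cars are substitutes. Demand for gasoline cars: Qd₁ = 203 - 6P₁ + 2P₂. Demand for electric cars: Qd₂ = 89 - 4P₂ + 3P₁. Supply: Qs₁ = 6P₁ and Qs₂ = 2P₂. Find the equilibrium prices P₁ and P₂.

P₁ = 698/33, P₂ = 559/22

Market 1: 203 - 6P₁ + 2P₂ = 6P₁ → 12P₁ - 2P₂ = 203.
Market 2: 6P₂ - 3P₁ = 89.
Eliminating P₂: 6×(1) + 2×(2) gives 66P₁ = 1396, so P₁ = 698/33.
Back-substitute into (2): P₂ = (89 + 3×698/33) / 6 = 559/22.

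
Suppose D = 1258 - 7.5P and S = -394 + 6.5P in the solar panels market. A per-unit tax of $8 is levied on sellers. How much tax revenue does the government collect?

Pre-tax equilibrium: P* = 118, Q* = 373.
Tax on sellers shifts supply to S = -394 + 6.5(P − 8) = -446 + 6.5P.
1258 - 7.5P = -446 + 6.5P gives buyer price Pb = 852/7; sellers receive Ps = 852/7 − 8 = 796/7.
New quantity: Q = 1258 − 7.5(852/7) = 2416/7.
Revenue = 8 × 2416/7 = 19328/7.

Tax revenue = 19328/7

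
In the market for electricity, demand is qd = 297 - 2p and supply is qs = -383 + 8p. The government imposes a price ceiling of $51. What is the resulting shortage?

Shortage = 170

Equilibrium price would be p* = 68, so the ceiling at 51 binds.
At p = 51: qd = 297 − 2(51) = 195, qs = -383 + 8(51) = 25.
Shortage = 195 − 25 = 170.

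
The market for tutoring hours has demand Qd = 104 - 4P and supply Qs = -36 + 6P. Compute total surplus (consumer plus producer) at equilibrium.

Equilibrium: 104 - 4P = -36 + 6P gives P* = 14, Q* = 48.
Demand choke price: P = 26; supply starts at P = 6.
CS = ½(26 − 14)(48) = 288; PS = ½(14 − 6)(48) = 192.

Total surplus = 480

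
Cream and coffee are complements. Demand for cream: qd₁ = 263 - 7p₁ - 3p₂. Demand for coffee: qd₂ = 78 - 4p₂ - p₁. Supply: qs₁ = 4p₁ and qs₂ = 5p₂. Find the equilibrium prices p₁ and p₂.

p₁ = 22.21875, p₂ = 595/96

Market 1: 263 - 7p₁ - 3p₂ = 4p₁ → 11p₁ + 3p₂ = 263.
Market 2: 9p₂ + p₁ = 78.
Eliminating p₂: 9×(1) − 3×(2) gives 96p₁ = 2133, so p₁ = 22.21875.
Back-substitute into (2): p₂ = (78 − 1×22.21875) / 9 = 595/96.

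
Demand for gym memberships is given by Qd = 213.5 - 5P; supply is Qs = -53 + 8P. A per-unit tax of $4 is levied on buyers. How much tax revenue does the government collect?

Tax revenue = 5132/13

Pre-tax equilibrium: P* = 20.5, Q* = 111.
Tax on buyers shifts demand to Qd = 213.5 − 5(P + 4) = 193.5 - 5P.
193.5 - 5P = -53 + 8P gives seller price Ps = 493/26; buyers pay Pb = 493/26 + 4 = 597/26.
New quantity: Q = 213.5 − 5(597/26) = 1283/13.
Revenue = 4 × 1283/13 = 5132/13.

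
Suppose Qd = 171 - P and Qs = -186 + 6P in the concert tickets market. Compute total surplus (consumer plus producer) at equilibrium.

Total surplus = 8400

Equilibrium: 171 - P = -186 + 6P gives P* = 51, Q* = 120.
Demand choke price: P = 171; supply starts at P = 31.
CS = ½(171 − 51)(120) = 7200; PS = ½(51 − 31)(120) = 1200.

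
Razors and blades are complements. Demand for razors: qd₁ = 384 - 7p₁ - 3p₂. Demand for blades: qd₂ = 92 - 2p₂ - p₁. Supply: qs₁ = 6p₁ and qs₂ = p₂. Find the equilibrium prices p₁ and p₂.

p₁ = 73/3, p₂ = 203/9

Market 1: 384 - 7p₁ - 3p₂ = 6p₁ → 13p₁ + 3p₂ = 384.
Market 2: 3p₂ + p₁ = 92.
Eliminating p₂: 3×(1) − 3×(2) gives 36p₁ = 876, so p₁ = 73/3.
Back-substitute into (2): p₂ = (92 − 1×73/3) / 3 = 203/9.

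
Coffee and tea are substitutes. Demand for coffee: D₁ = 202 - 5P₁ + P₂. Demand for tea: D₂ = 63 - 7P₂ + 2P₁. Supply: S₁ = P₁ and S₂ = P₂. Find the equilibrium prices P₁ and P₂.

P₁ = 36.5, P₂ = 17

Market 1: 202 - 5P₁ + P₂ = P₁ → 6P₁ - P₂ = 202.
Market 2: 8P₂ - 2P₁ = 63.
Eliminating P₂: 8×(1) + 1×(2) gives 46P₁ = 1679, so P₁ = 36.5.
Back-substitute into (2): P₂ = (63 + 2×36.5) / 8 = 17.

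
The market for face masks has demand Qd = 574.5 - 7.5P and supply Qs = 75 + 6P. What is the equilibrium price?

P* = 37

Set Qd = Qs: 574.5 - 7.5P = 75 + 6P.
499.5 = 13.5P, so P* = 37.
Q* = 574.5 − 7.5(37) = 297.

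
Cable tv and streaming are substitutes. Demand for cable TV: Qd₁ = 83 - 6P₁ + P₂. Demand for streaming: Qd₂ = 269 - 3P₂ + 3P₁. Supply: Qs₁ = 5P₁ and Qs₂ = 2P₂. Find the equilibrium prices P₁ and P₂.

Market 1: 83 - 6P₁ + P₂ = 5P₁ → 11P₁ - P₂ = 83.
Market 2: 5P₂ - 3P₁ = 269.
Eliminating P₂: 5×(1) + 1×(2) gives 52P₁ = 684, so P₁ = 171/13.
Back-substitute into (2): P₂ = (269 + 3×171/13) / 5 = 802/13.

P₁ = 171/13, P₂ = 802/13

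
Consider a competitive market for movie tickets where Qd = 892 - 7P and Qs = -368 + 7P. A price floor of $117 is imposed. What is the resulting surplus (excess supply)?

Surplus = 378

Equilibrium price would be P* = 90, so the floor at 117 binds.
At P = 117: Qd = 73, Qs = 451.
Surplus = 451 − 73 = 378.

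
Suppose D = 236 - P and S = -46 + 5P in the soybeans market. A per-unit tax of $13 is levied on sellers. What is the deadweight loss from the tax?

Pre-tax equilibrium: P* = 47, Q* = 189.
Tax on sellers shifts supply to S = -46 + 5(P − 13) = -111 + 5P.
236 - P = -111 + 5P gives buyer price Pb = 347/6; sellers receive Ps = 347/6 − 13 = 269/6.
New quantity: Q = 236 − 1(347/6) = 1069/6.
DWL = ½ × 13 × (189 − 1069/6) = 845/12.

Deadweight loss = 845/12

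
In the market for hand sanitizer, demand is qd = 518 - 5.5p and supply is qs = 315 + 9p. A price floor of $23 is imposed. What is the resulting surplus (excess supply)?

Equilibrium price would be p* = 14, so the floor at 23 binds.
At p = 23: qd = 391.5, qs = 522.
Surplus = 522 − 391.5 = 130.5.

Surplus = 130.5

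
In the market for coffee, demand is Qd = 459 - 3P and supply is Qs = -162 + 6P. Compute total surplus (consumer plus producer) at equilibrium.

Total surplus = 15876

Equilibrium: 459 - 3P = -162 + 6P gives P* = 69, Q* = 252.
Demand choke price: P = 153; supply starts at P = 27.
CS = ½(153 − 69)(252) = 10584; PS = ½(69 − 27)(252) = 5292.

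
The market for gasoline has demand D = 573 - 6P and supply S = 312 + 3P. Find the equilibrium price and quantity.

Set D = S: 573 - 6P = 312 + 3P.
261 = 9P, so P* = 29.
Q* = 573 − 6(29) = 399.

P* = 29, Q* = 399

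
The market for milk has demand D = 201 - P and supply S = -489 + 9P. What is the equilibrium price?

P* = 69

Set D = S: 201 - P = -489 + 9P.
690 = 10P, so P* = 69.
Q* = 201 − 1(69) = 132.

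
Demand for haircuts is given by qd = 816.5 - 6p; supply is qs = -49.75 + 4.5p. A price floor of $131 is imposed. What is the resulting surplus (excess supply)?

Surplus = 509.25

Equilibrium price would be p* = 82.5, so the floor at 131 binds.
At p = 131: qd = 30.5, qs = 539.75.
Surplus = 539.75 − 30.5 = 509.25.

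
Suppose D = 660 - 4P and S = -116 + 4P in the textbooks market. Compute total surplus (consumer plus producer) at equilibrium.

Total surplus = 18496

Equilibrium: 660 - 4P = -116 + 4P gives P* = 97, Q* = 272.
Demand choke price: P = 165; supply starts at P = 29.
CS = ½(165 − 97)(272) = 9248; PS = ½(97 − 29)(272) = 9248.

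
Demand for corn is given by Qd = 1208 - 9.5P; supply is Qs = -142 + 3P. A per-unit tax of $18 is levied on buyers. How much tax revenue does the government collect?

Pre-tax equilibrium: P* = 108, Q* = 182.
Tax on buyers shifts demand to Qd = 1208 − 9.5(P + 18) = 1037 - 9.5P.
1037 - 9.5P = -142 + 3P gives seller price Ps = 94.32; buyers pay Pb = 94.32 + 18 = 112.32.
New quantity: Q = 1208 − 9.5(112.32) = 140.96.
Revenue = 18 × 140.96 = 2537.28.

Tax revenue = 2537.28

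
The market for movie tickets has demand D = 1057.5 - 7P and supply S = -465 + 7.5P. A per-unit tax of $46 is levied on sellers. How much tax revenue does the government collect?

Tax revenue = 208035/29

Pre-tax equilibrium: P* = 105, Q* = 322.5.
Tax on sellers shifts supply to S = -465 + 7.5(P − 46) = -810 + 7.5P.
1057.5 - 7P = -810 + 7.5P gives buyer price Pb = 3735/29; sellers receive Ps = 3735/29 − 46 = 2401/29.
New quantity: Q = 1057.5 − 7(3735/29) = 9045/58.
Revenue = 46 × 9045/58 = 208035/29.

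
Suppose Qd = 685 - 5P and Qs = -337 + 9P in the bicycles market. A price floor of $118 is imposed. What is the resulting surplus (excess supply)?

Surplus = 630

Equilibrium price would be P* = 73, so the floor at 118 binds.
At P = 118: Qd = 95, Qs = 725.
Surplus = 725 − 95 = 630.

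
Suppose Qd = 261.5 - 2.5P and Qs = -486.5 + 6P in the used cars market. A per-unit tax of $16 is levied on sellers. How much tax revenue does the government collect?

Pre-tax equilibrium: P* = 88, Q* = 41.5.
Tax on sellers shifts supply to Qs = -486.5 + 6(P − 16) = -582.5 + 6P.
261.5 - 2.5P = -582.5 + 6P gives buyer price Pb = 1688/17; sellers receive Ps = 1688/17 − 16 = 1416/17.
New quantity: Q = 261.5 − 2.5(1688/17) = 451/34.
Revenue = 16 × 451/34 = 3608/17.

Tax revenue = 3608/17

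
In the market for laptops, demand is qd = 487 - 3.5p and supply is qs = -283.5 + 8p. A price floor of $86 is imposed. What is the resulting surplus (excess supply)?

Equilibrium price would be p* = 67, so the floor at 86 binds.
At p = 86: qd = 186, qs = 404.5.
Surplus = 404.5 − 186 = 218.5.

Surplus = 218.5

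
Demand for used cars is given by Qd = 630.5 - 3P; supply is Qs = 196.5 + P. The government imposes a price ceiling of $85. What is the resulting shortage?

Equilibrium price would be P* = 108.5, so the ceiling at 85 binds.
At P = 85: Qd = 630.5 − 3(85) = 375.5, Qs = 196.5 + 1(85) = 281.5.
Shortage = 375.5 − 281.5 = 94.

Shortage = 94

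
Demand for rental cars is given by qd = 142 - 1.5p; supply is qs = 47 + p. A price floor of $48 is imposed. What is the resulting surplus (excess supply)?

Equilibrium price would be p* = 38, so the floor at 48 binds.
At p = 48: qd = 70, qs = 95.
Surplus = 95 − 70 = 25.

Surplus = 25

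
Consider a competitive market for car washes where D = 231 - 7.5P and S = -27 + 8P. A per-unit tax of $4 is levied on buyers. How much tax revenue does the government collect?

Tax revenue = 11244/31

Pre-tax equilibrium: P* = 516/31, Q* = 3291/31.
Tax on buyers shifts demand to D = 231 − 7.5(P + 4) = 201 - 7.5P.
201 - 7.5P = -27 + 8P gives seller price Ps = 456/31; buyers pay Pb = 456/31 + 4 = 580/31.
New quantity: Q = 231 − 7.5(580/31) = 2811/31.
Revenue = 4 × 2811/31 = 11244/31.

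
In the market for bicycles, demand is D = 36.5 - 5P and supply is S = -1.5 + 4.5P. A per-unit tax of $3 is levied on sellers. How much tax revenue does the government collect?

Pre-tax equilibrium: P* = 4, Q* = 16.5.
Tax on sellers shifts supply to S = -1.5 + 4.5(P − 3) = -15 + 4.5P.
36.5 - 5P = -15 + 4.5P gives buyer price Pb = 103/19; sellers receive Ps = 103/19 − 3 = 46/19.
New quantity: Q = 36.5 − 5(103/19) = 357/38.
Revenue = 3 × 357/38 = 1071/38.

Tax revenue = 1071/38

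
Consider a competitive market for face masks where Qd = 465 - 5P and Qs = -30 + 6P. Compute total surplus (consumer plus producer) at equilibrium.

Equilibrium: 465 - 5P = -30 + 6P gives P* = 45, Q* = 240.
Demand choke price: P = 93; supply starts at P = 5.
CS = ½(93 − 45)(240) = 5760; PS = ½(45 − 5)(240) = 4800.

Total surplus = 10560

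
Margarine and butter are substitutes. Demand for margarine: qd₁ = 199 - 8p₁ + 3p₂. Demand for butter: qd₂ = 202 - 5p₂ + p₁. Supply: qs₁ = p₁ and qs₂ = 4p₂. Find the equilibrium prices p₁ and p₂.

p₁ = 799/26, p₂ = 2017/78

Market 1: 199 - 8p₁ + 3p₂ = p₁ → 9p₁ - 3p₂ = 199.
Market 2: 9p₂ - p₁ = 202.
Eliminating p₂: 9×(1) + 3×(2) gives 78p₁ = 2397, so p₁ = 799/26.
Back-substitute into (2): p₂ = (202 + 1×799/26) / 9 = 2017/78.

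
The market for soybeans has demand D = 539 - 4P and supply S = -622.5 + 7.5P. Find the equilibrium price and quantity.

Set D = S: 539 - 4P = -622.5 + 7.5P.
1161.5 = 11.5P, so P* = 101.
Q* = 539 − 4(101) = 135.

P* = 101, Q* = 135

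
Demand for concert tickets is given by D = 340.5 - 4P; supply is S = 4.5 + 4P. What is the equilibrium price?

Set D = S: 340.5 - 4P = 4.5 + 4P.
336 = 8P, so P* = 42.
Q* = 340.5 − 4(42) = 172.5.

P* = 42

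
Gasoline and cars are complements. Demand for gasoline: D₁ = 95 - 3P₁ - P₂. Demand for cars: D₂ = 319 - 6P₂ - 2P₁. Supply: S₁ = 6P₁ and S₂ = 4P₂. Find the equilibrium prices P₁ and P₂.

P₁ = 631/88, P₂ = 2681/88

Market 1: 95 - 3P₁ - P₂ = 6P₁ → 9P₁ + P₂ = 95.
Market 2: 10P₂ + 2P₁ = 319.
Eliminating P₂: 10×(1) − 1×(2) gives 88P₁ = 631, so P₁ = 631/88.
Back-substitute into (2): P₂ = (319 − 2×631/88) / 10 = 2681/88.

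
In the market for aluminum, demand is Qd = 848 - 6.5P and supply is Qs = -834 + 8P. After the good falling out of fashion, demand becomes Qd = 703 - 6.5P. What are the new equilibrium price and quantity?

Original equilibrium: P* = 116, Q* = 94.
New equilibrium: 703 - 6.5P = -834 + 8P, so 1537 = 14.5P and P' = 106; Q' = 703 − 6.5(106) = 14.

P' = 106, Q' = 14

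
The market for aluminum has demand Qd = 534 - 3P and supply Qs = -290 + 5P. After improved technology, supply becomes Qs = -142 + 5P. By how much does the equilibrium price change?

ΔP = -18.5

Original equilibrium: P* = 103, Q* = 225.
New equilibrium: 534 - 3P = -142 + 5P, so 676 = 8P and P' = 84.5; Q' = 534 − 3(84.5) = 280.5.
Change in price: 84.5 − 103 = -18.5.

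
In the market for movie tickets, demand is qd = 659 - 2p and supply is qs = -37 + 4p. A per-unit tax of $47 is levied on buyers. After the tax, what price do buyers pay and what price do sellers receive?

Buyers pay 442/3, sellers receive 301/3

Pre-tax equilibrium: p* = 116, q* = 427.
Tax on buyers shifts demand to qd = 659 − 2(p + 47) = 565 - 2p.
565 - 2p = -37 + 4p gives seller price ps = 301/3; buyers pay pb = 301/3 + 47 = 442/3.
New quantity: q = 659 − 2(442/3) = 1093/3.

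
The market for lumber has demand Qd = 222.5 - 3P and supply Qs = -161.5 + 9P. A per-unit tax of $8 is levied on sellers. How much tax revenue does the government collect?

Pre-tax equilibrium: P* = 32, Q* = 126.5.
Tax on sellers shifts supply to Qs = -161.5 + 9(P − 8) = -233.5 + 9P.
222.5 - 3P = -233.5 + 9P gives buyer price Pb = 38; sellers receive Ps = 38 − 8 = 30.
New quantity: Q = 222.5 − 3(38) = 108.5.
Revenue = 8 × 108.5 = 868.

Tax revenue = 868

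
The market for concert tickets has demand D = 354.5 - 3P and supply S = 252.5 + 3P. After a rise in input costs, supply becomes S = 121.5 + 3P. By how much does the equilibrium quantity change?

ΔQ = -65.5

Original equilibrium: P* = 17, Q* = 303.5.
New equilibrium: 354.5 - 3P = 121.5 + 3P, so 233 = 6P and P' = 233/6; Q' = 354.5 − 3(233/6) = 238.
Change in quantity: 238 − 303.5 = -65.5.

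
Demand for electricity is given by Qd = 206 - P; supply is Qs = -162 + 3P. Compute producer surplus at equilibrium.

Producer surplus = 2166

Equilibrium: 206 - P = -162 + 3P gives P* = 92, Q* = 114.
Supply starts at P = 54 (where Qs = 0).
PS = ½(92 − 54)(114) = 2166.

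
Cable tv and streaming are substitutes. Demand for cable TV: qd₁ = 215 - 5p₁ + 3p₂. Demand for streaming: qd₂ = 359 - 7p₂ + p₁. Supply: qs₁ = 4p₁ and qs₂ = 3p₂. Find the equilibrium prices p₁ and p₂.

p₁ = 3227/87, p₂ = 3446/87

Market 1: 215 - 5p₁ + 3p₂ = 4p₁ → 9p₁ - 3p₂ = 215.
Market 2: 10p₂ - p₁ = 359.
Eliminating p₂: 10×(1) + 3×(2) gives 87p₁ = 3227, so p₁ = 3227/87.
Back-substitute into (2): p₂ = (359 + 1×3227/87) / 10 = 3446/87.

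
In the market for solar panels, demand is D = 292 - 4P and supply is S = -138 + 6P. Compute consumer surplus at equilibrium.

Equilibrium: 292 - 4P = -138 + 6P gives P* = 43, Q* = 120.
Demand choke price (D = 0): P = 73.
CS = ½(73 − 43)(120) = 1800.

Consumer surplus = 1800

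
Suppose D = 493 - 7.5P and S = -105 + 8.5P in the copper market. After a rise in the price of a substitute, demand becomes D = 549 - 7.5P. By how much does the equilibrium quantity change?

ΔQ = 29.75

Original equilibrium: P* = 37.375, Q* = 212.6875.
New equilibrium: 549 - 7.5P = -105 + 8.5P, so 654 = 16P and P' = 40.875; Q' = 549 − 7.5(40.875) = 242.4375.
Change in quantity: 242.4375 − 212.6875 = 29.75.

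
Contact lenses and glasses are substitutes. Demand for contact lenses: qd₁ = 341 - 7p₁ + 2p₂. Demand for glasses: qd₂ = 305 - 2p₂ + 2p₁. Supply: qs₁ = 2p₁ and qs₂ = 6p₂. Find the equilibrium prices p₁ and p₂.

Market 1: 341 - 7p₁ + 2p₂ = 2p₁ → 9p₁ - 2p₂ = 341.
Market 2: 8p₂ - 2p₁ = 305.
Eliminating p₂: 8×(1) + 2×(2) gives 68p₁ = 3338, so p₁ = 1669/34.
Back-substitute into (2): p₂ = (305 + 2×1669/34) / 8 = 3427/68.

p₁ = 1669/34, p₂ = 3427/68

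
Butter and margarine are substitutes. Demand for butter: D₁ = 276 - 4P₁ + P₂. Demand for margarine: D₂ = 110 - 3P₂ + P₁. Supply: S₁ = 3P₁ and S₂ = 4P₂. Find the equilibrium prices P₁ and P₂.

P₁ = 1021/24, P₂ = 523/24

Market 1: 276 - 4P₁ + P₂ = 3P₁ → 7P₁ - P₂ = 276.
Market 2: 7P₂ - P₁ = 110.
Eliminating P₂: 7×(1) + 1×(2) gives 48P₁ = 2042, so P₁ = 1021/24.
Back-substitute into (2): P₂ = (110 + 1×1021/24) / 7 = 523/24.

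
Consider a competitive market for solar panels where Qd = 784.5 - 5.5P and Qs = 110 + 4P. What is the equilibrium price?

P* = 71

Set Qd = Qs: 784.5 - 5.5P = 110 + 4P.
674.5 = 9.5P, so P* = 71.
Q* = 784.5 − 5.5(71) = 394.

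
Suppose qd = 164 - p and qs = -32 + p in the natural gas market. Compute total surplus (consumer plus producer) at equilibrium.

Total surplus = 4356

Equilibrium: 164 - p = -32 + p gives p* = 98, q* = 66.
Demand choke price: p = 164; supply starts at p = 32.
CS = ½(164 − 98)(66) = 2178; PS = ½(98 − 32)(66) = 2178.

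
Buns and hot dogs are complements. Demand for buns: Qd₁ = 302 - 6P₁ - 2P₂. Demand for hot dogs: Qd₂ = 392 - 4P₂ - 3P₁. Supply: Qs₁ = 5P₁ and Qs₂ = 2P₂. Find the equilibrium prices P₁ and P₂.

Market 1: 302 - 6P₁ - 2P₂ = 5P₁ → 11P₁ + 2P₂ = 302.
Market 2: 6P₂ + 3P₁ = 392.
Eliminating P₂: 6×(1) − 2×(2) gives 60P₁ = 1028, so P₁ = 257/15.
Back-substitute into (2): P₂ = (392 − 3×257/15) / 6 = 1703/30.

P₁ = 257/15, P₂ = 1703/30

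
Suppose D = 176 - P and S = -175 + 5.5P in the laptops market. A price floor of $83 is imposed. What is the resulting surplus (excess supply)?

Surplus = 188.5

Equilibrium price would be P* = 54, so the floor at 83 binds.
At P = 83: D = 93, S = 281.5.
Surplus = 281.5 − 93 = 188.5.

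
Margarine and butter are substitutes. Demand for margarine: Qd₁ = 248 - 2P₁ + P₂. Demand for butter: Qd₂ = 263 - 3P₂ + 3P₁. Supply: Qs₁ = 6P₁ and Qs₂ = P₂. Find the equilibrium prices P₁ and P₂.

P₁ = 1255/29, P₂ = 2848/29

Market 1: 248 - 2P₁ + P₂ = 6P₁ → 8P₁ - P₂ = 248.
Market 2: 4P₂ - 3P₁ = 263.
Eliminating P₂: 4×(1) + 1×(2) gives 29P₁ = 1255, so P₁ = 1255/29.
Back-substitute into (2): P₂ = (263 + 3×1255/29) / 4 = 2848/29.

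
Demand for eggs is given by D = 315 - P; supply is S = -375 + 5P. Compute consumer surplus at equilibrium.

Consumer surplus = 20000

Equilibrium: 315 - P = -375 + 5P gives P* = 115, Q* = 200.
Demand choke price (D = 0): P = 315.
CS = ½(315 − 115)(200) = 20000.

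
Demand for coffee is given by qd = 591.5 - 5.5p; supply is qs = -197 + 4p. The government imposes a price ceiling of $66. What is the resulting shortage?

Equilibrium price would be p* = 83, so the ceiling at 66 binds.
At p = 66: qd = 591.5 − 5.5(66) = 228.5, qs = -197 + 4(66) = 67.
Shortage = 228.5 − 67 = 161.5.

Shortage = 161.5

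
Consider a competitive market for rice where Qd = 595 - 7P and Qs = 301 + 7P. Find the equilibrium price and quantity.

Set Qd = Qs: 595 - 7P = 301 + 7P.
294 = 14P, so P* = 21.
Q* = 595 − 7(21) = 448.

P* = 21, Q* = 448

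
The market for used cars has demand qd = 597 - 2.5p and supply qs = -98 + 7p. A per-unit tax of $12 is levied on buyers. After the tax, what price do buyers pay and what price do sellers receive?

Buyers pay $82, sellers receive $70

Pre-tax equilibrium: p* = 1390/19, q* = 7868/19.
Tax on buyers shifts demand to qd = 597 − 2.5(p + 12) = 567 - 2.5p.
567 - 2.5p = -98 + 7p gives seller price ps = 70; buyers pay pb = 70 + 12 = 82.
New quantity: q = 597 − 2.5(82) = 392.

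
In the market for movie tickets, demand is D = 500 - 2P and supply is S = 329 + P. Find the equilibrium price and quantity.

P* = 57, Q* = 386

Set D = S: 500 - 2P = 329 + P.
171 = 3P, so P* = 57.
Q* = 500 − 2(57) = 386.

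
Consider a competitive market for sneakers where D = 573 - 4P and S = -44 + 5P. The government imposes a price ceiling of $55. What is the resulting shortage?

Shortage = 122

Equilibrium price would be P* = 617/9, so the ceiling at 55 binds.
At P = 55: D = 573 − 4(55) = 353, S = -44 + 5(55) = 231.
Shortage = 353 − 231 = 122.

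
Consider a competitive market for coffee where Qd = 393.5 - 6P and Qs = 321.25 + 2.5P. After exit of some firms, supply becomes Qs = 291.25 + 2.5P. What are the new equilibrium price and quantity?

Original equilibrium: P* = 8.5, Q* = 342.5.
New equilibrium: 393.5 - 6P = 291.25 + 2.5P, so 102.25 = 8.5P and P' = 409/34; Q' = 393.5 − 6(409/34) = 10925/34.

P' = 409/34, Q' = 10925/34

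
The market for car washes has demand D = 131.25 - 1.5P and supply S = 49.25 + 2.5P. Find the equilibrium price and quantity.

Set D = S: 131.25 - 1.5P = 49.25 + 2.5P.
82 = 4P, so P* = 20.5.
Q* = 131.25 − 1.5(20.5) = 100.5.

P* = 20.5, Q* = 100.5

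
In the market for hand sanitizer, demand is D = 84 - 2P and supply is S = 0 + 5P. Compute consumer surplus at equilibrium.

Equilibrium: 84 - 2P = 0 + 5P gives P* = 12, Q* = 60.
Demand choke price (D = 0): P = 42.
CS = ½(42 − 12)(60) = 900.

Consumer surplus = 900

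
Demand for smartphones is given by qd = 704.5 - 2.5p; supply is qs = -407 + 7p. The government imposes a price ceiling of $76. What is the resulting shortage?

Equilibrium price would be p* = 117, so the ceiling at 76 binds.
At p = 76: qd = 704.5 − 2.5(76) = 514.5, qs = -407 + 7(76) = 125.
Shortage = 514.5 − 125 = 389.5.

Shortage = 389.5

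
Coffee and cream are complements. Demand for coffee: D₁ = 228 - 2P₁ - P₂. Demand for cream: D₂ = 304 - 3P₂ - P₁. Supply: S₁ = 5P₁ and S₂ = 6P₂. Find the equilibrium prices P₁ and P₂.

P₁ = 874/31, P₂ = 950/31

Market 1: 228 - 2P₁ - P₂ = 5P₁ → 7P₁ + P₂ = 228.
Market 2: 9P₂ + P₁ = 304.
Eliminating P₂: 9×(1) − 1×(2) gives 62P₁ = 1748, so P₁ = 874/31.
Back-substitute into (2): P₂ = (304 − 1×874/31) / 9 = 950/31.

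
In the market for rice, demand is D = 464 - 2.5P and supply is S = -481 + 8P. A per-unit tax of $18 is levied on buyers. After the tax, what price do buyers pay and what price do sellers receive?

Pre-tax equilibrium: P* = 90, Q* = 239.
Tax on buyers shifts demand to D = 464 − 2.5(P + 18) = 419 - 2.5P.
419 - 2.5P = -481 + 8P gives seller price Ps = 600/7; buyers pay Pb = 600/7 + 18 = 726/7.
New quantity: Q = 464 − 2.5(726/7) = 1433/7.

Buyers pay 726/7, sellers receive 600/7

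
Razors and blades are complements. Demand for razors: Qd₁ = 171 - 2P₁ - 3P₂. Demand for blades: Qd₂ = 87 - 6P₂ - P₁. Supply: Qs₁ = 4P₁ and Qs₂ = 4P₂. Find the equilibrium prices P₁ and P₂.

P₁ = 483/19, P₂ = 117/19

Market 1: 171 - 2P₁ - 3P₂ = 4P₁ → 6P₁ + 3P₂ = 171.
Market 2: 10P₂ + P₁ = 87.
Eliminating P₂: 10×(1) − 3×(2) gives 57P₁ = 1449, so P₁ = 483/19.
Back-substitute into (2): P₂ = (87 − 1×483/19) / 10 = 117/19.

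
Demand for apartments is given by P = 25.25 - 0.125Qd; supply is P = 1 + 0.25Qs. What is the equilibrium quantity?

Set the two price expressions equal: 25.25 - 0.125Q = 1 + 0.25Q.
24.25 = 0.375Q, so Q* = 194/3.
P* = 25.25 − (0.125)(194/3) = 103/6.

Q* = 194/3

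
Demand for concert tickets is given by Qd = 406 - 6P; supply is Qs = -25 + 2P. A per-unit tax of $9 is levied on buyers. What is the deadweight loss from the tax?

Pre-tax equilibrium: P* = 53.875, Q* = 82.75.
Tax on buyers shifts demand to Qd = 406 − 6(P + 9) = 352 - 6P.
352 - 6P = -25 + 2P gives seller price Ps = 47.125; buyers pay Pb = 47.125 + 9 = 56.125.
New quantity: Q = 406 − 6(56.125) = 69.25.
DWL = ½ × 9 × (82.75 − 69.25) = 60.75.

Deadweight loss = 60.75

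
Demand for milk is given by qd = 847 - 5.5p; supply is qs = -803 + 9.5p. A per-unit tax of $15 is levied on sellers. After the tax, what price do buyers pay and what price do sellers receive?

Pre-tax equilibrium: p* = 110, q* = 242.
Tax on sellers shifts supply to qs = -803 + 9.5(p − 15) = -945.5 + 9.5p.
847 - 5.5p = -945.5 + 9.5p gives buyer price pb = 119.5; sellers receive ps = 119.5 − 15 = 104.5.
New quantity: q = 847 − 5.5(119.5) = 189.75.

Buyers pay $119.5, sellers receive $104.5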